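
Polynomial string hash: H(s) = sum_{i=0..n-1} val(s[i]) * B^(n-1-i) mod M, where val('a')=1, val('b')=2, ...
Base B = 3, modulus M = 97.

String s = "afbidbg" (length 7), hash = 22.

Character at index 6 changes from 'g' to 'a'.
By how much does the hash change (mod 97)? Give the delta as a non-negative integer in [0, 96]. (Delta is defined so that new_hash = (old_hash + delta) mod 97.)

Answer: 91

Derivation:
Delta formula: (val(new) - val(old)) * B^(n-1-k) mod M
  val('a') - val('g') = 1 - 7 = -6
  B^(n-1-k) = 3^0 mod 97 = 1
  Delta = -6 * 1 mod 97 = 91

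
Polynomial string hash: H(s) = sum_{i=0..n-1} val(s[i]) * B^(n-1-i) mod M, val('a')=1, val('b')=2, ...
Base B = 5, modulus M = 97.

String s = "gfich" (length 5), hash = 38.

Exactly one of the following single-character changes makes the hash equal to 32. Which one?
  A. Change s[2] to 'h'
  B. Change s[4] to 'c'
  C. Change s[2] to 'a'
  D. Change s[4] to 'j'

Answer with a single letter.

Answer: C

Derivation:
Option A: s[2]='i'->'h', delta=(8-9)*5^2 mod 97 = 72, hash=38+72 mod 97 = 13
Option B: s[4]='h'->'c', delta=(3-8)*5^0 mod 97 = 92, hash=38+92 mod 97 = 33
Option C: s[2]='i'->'a', delta=(1-9)*5^2 mod 97 = 91, hash=38+91 mod 97 = 32 <-- target
Option D: s[4]='h'->'j', delta=(10-8)*5^0 mod 97 = 2, hash=38+2 mod 97 = 40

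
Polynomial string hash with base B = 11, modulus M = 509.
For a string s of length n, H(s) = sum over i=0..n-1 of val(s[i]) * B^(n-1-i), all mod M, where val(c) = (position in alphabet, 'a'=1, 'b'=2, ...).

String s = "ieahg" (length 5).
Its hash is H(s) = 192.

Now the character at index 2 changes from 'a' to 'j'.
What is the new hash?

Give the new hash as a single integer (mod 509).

val('a') = 1, val('j') = 10
Position k = 2, exponent = n-1-k = 2
B^2 mod M = 11^2 mod 509 = 121
Delta = (10 - 1) * 121 mod 509 = 71
New hash = (192 + 71) mod 509 = 263

Answer: 263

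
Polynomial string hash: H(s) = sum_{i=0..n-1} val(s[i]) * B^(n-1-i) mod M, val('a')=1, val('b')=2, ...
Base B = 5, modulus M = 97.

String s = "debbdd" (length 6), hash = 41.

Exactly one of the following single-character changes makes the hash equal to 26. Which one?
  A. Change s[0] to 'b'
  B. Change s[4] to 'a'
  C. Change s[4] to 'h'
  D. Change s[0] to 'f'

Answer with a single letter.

Option A: s[0]='d'->'b', delta=(2-4)*5^5 mod 97 = 55, hash=41+55 mod 97 = 96
Option B: s[4]='d'->'a', delta=(1-4)*5^1 mod 97 = 82, hash=41+82 mod 97 = 26 <-- target
Option C: s[4]='d'->'h', delta=(8-4)*5^1 mod 97 = 20, hash=41+20 mod 97 = 61
Option D: s[0]='d'->'f', delta=(6-4)*5^5 mod 97 = 42, hash=41+42 mod 97 = 83

Answer: B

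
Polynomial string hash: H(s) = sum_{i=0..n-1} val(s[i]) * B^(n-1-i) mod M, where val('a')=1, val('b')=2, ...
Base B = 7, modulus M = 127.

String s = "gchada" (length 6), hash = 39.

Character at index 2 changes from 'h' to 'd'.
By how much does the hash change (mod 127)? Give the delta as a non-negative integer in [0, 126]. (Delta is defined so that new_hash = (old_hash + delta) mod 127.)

Answer: 25

Derivation:
Delta formula: (val(new) - val(old)) * B^(n-1-k) mod M
  val('d') - val('h') = 4 - 8 = -4
  B^(n-1-k) = 7^3 mod 127 = 89
  Delta = -4 * 89 mod 127 = 25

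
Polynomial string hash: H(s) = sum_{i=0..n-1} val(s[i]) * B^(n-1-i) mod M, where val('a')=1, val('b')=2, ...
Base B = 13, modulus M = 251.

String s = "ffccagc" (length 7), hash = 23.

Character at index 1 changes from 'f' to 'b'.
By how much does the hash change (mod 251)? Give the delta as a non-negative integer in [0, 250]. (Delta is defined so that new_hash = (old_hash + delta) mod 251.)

Delta formula: (val(new) - val(old)) * B^(n-1-k) mod M
  val('b') - val('f') = 2 - 6 = -4
  B^(n-1-k) = 13^5 mod 251 = 64
  Delta = -4 * 64 mod 251 = 246

Answer: 246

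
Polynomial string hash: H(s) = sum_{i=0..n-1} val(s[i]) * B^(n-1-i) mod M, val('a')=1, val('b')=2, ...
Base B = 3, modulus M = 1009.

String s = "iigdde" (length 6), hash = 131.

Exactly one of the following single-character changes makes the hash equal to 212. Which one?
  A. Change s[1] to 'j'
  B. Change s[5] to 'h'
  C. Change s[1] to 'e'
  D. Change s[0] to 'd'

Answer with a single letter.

Option A: s[1]='i'->'j', delta=(10-9)*3^4 mod 1009 = 81, hash=131+81 mod 1009 = 212 <-- target
Option B: s[5]='e'->'h', delta=(8-5)*3^0 mod 1009 = 3, hash=131+3 mod 1009 = 134
Option C: s[1]='i'->'e', delta=(5-9)*3^4 mod 1009 = 685, hash=131+685 mod 1009 = 816
Option D: s[0]='i'->'d', delta=(4-9)*3^5 mod 1009 = 803, hash=131+803 mod 1009 = 934

Answer: A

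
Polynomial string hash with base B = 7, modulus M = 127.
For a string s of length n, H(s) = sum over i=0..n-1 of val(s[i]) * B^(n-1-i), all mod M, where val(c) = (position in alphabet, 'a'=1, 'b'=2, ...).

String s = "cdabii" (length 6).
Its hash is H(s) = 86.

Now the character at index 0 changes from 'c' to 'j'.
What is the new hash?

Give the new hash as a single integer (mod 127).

val('c') = 3, val('j') = 10
Position k = 0, exponent = n-1-k = 5
B^5 mod M = 7^5 mod 127 = 43
Delta = (10 - 3) * 43 mod 127 = 47
New hash = (86 + 47) mod 127 = 6

Answer: 6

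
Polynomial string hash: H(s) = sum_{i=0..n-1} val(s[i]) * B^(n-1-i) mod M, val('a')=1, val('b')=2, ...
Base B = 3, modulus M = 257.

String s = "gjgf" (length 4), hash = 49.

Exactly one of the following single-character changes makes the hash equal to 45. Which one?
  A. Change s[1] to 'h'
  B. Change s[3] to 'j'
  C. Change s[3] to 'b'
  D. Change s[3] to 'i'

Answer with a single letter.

Option A: s[1]='j'->'h', delta=(8-10)*3^2 mod 257 = 239, hash=49+239 mod 257 = 31
Option B: s[3]='f'->'j', delta=(10-6)*3^0 mod 257 = 4, hash=49+4 mod 257 = 53
Option C: s[3]='f'->'b', delta=(2-6)*3^0 mod 257 = 253, hash=49+253 mod 257 = 45 <-- target
Option D: s[3]='f'->'i', delta=(9-6)*3^0 mod 257 = 3, hash=49+3 mod 257 = 52

Answer: C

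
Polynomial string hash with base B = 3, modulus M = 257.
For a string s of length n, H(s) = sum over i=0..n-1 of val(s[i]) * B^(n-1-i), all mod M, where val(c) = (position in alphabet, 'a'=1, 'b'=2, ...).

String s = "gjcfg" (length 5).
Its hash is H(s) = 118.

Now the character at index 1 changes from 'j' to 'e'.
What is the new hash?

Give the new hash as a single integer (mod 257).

val('j') = 10, val('e') = 5
Position k = 1, exponent = n-1-k = 3
B^3 mod M = 3^3 mod 257 = 27
Delta = (5 - 10) * 27 mod 257 = 122
New hash = (118 + 122) mod 257 = 240

Answer: 240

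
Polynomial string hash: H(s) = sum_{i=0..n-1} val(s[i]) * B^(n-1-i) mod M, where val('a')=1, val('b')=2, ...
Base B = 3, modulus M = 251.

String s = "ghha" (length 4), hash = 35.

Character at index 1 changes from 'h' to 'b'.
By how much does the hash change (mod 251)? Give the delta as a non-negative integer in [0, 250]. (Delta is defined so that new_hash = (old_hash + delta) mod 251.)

Delta formula: (val(new) - val(old)) * B^(n-1-k) mod M
  val('b') - val('h') = 2 - 8 = -6
  B^(n-1-k) = 3^2 mod 251 = 9
  Delta = -6 * 9 mod 251 = 197

Answer: 197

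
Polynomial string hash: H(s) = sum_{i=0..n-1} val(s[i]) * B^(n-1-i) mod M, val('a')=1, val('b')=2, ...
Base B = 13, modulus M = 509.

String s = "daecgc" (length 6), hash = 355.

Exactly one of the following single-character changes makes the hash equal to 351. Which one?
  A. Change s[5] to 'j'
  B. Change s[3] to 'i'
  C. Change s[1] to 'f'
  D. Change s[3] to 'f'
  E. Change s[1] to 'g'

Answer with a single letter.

Answer: B

Derivation:
Option A: s[5]='c'->'j', delta=(10-3)*13^0 mod 509 = 7, hash=355+7 mod 509 = 362
Option B: s[3]='c'->'i', delta=(9-3)*13^2 mod 509 = 505, hash=355+505 mod 509 = 351 <-- target
Option C: s[1]='a'->'f', delta=(6-1)*13^4 mod 509 = 285, hash=355+285 mod 509 = 131
Option D: s[3]='c'->'f', delta=(6-3)*13^2 mod 509 = 507, hash=355+507 mod 509 = 353
Option E: s[1]='a'->'g', delta=(7-1)*13^4 mod 509 = 342, hash=355+342 mod 509 = 188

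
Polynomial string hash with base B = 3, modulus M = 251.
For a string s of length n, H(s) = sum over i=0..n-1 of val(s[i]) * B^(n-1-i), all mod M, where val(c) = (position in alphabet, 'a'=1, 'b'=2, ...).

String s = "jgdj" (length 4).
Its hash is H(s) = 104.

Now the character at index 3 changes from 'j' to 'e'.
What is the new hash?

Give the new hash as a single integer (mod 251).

Answer: 99

Derivation:
val('j') = 10, val('e') = 5
Position k = 3, exponent = n-1-k = 0
B^0 mod M = 3^0 mod 251 = 1
Delta = (5 - 10) * 1 mod 251 = 246
New hash = (104 + 246) mod 251 = 99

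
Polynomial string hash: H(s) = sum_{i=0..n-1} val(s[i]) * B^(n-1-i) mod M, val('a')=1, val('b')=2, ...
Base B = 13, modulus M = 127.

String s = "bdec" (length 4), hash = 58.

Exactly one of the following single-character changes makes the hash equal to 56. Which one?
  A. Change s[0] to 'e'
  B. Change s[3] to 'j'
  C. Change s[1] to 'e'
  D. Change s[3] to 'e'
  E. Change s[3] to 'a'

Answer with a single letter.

Answer: E

Derivation:
Option A: s[0]='b'->'e', delta=(5-2)*13^3 mod 127 = 114, hash=58+114 mod 127 = 45
Option B: s[3]='c'->'j', delta=(10-3)*13^0 mod 127 = 7, hash=58+7 mod 127 = 65
Option C: s[1]='d'->'e', delta=(5-4)*13^2 mod 127 = 42, hash=58+42 mod 127 = 100
Option D: s[3]='c'->'e', delta=(5-3)*13^0 mod 127 = 2, hash=58+2 mod 127 = 60
Option E: s[3]='c'->'a', delta=(1-3)*13^0 mod 127 = 125, hash=58+125 mod 127 = 56 <-- target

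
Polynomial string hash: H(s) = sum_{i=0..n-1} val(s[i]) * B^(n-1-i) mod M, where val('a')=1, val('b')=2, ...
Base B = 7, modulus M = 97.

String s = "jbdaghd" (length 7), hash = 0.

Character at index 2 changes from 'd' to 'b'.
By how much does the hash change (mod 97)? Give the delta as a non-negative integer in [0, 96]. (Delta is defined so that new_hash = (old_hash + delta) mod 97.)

Delta formula: (val(new) - val(old)) * B^(n-1-k) mod M
  val('b') - val('d') = 2 - 4 = -2
  B^(n-1-k) = 7^4 mod 97 = 73
  Delta = -2 * 73 mod 97 = 48

Answer: 48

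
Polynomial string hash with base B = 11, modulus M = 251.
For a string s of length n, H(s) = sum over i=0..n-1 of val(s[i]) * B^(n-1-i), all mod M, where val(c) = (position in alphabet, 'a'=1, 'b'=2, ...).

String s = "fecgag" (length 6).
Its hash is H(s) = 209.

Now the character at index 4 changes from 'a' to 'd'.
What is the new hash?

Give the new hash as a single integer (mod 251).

Answer: 242

Derivation:
val('a') = 1, val('d') = 4
Position k = 4, exponent = n-1-k = 1
B^1 mod M = 11^1 mod 251 = 11
Delta = (4 - 1) * 11 mod 251 = 33
New hash = (209 + 33) mod 251 = 242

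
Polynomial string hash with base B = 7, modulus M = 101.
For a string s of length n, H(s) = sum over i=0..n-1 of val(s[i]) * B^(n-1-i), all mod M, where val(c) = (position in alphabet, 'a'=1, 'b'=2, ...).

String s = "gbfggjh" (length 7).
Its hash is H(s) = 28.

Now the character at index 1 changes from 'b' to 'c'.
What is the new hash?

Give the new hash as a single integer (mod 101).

Answer: 69

Derivation:
val('b') = 2, val('c') = 3
Position k = 1, exponent = n-1-k = 5
B^5 mod M = 7^5 mod 101 = 41
Delta = (3 - 2) * 41 mod 101 = 41
New hash = (28 + 41) mod 101 = 69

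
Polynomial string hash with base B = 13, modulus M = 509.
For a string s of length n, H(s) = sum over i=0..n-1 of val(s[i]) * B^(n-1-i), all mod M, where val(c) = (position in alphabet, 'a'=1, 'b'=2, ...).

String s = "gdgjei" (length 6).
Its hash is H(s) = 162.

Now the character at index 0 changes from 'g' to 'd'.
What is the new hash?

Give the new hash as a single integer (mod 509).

val('g') = 7, val('d') = 4
Position k = 0, exponent = n-1-k = 5
B^5 mod M = 13^5 mod 509 = 232
Delta = (4 - 7) * 232 mod 509 = 322
New hash = (162 + 322) mod 509 = 484

Answer: 484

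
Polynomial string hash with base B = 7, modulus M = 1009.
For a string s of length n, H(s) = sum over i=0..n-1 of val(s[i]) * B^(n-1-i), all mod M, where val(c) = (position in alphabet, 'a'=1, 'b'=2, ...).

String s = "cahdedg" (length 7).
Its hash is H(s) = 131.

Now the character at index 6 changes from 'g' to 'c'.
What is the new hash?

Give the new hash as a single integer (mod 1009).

Answer: 127

Derivation:
val('g') = 7, val('c') = 3
Position k = 6, exponent = n-1-k = 0
B^0 mod M = 7^0 mod 1009 = 1
Delta = (3 - 7) * 1 mod 1009 = 1005
New hash = (131 + 1005) mod 1009 = 127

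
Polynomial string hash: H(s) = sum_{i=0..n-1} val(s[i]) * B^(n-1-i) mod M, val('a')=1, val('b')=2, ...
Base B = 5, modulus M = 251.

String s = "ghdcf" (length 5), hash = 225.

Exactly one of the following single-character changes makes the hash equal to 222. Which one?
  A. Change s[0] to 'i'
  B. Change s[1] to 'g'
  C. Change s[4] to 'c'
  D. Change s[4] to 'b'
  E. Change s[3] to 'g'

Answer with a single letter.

Answer: C

Derivation:
Option A: s[0]='g'->'i', delta=(9-7)*5^4 mod 251 = 246, hash=225+246 mod 251 = 220
Option B: s[1]='h'->'g', delta=(7-8)*5^3 mod 251 = 126, hash=225+126 mod 251 = 100
Option C: s[4]='f'->'c', delta=(3-6)*5^0 mod 251 = 248, hash=225+248 mod 251 = 222 <-- target
Option D: s[4]='f'->'b', delta=(2-6)*5^0 mod 251 = 247, hash=225+247 mod 251 = 221
Option E: s[3]='c'->'g', delta=(7-3)*5^1 mod 251 = 20, hash=225+20 mod 251 = 245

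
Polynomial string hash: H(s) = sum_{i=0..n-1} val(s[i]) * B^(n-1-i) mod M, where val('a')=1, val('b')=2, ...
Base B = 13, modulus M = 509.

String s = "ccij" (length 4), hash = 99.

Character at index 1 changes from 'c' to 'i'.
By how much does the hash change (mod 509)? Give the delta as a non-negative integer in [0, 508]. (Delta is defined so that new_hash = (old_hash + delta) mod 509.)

Delta formula: (val(new) - val(old)) * B^(n-1-k) mod M
  val('i') - val('c') = 9 - 3 = 6
  B^(n-1-k) = 13^2 mod 509 = 169
  Delta = 6 * 169 mod 509 = 505

Answer: 505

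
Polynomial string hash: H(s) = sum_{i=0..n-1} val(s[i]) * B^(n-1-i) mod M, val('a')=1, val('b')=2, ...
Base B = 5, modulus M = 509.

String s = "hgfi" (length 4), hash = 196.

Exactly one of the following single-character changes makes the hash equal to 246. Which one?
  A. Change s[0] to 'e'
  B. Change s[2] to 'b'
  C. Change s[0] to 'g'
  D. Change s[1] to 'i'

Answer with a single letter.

Option A: s[0]='h'->'e', delta=(5-8)*5^3 mod 509 = 134, hash=196+134 mod 509 = 330
Option B: s[2]='f'->'b', delta=(2-6)*5^1 mod 509 = 489, hash=196+489 mod 509 = 176
Option C: s[0]='h'->'g', delta=(7-8)*5^3 mod 509 = 384, hash=196+384 mod 509 = 71
Option D: s[1]='g'->'i', delta=(9-7)*5^2 mod 509 = 50, hash=196+50 mod 509 = 246 <-- target

Answer: D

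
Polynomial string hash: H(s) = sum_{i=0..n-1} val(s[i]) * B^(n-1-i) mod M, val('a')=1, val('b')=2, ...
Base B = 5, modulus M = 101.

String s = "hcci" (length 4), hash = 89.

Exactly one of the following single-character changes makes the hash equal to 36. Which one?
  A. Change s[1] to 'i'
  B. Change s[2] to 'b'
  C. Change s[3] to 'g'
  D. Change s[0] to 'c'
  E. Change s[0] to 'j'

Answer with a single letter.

Answer: E

Derivation:
Option A: s[1]='c'->'i', delta=(9-3)*5^2 mod 101 = 49, hash=89+49 mod 101 = 37
Option B: s[2]='c'->'b', delta=(2-3)*5^1 mod 101 = 96, hash=89+96 mod 101 = 84
Option C: s[3]='i'->'g', delta=(7-9)*5^0 mod 101 = 99, hash=89+99 mod 101 = 87
Option D: s[0]='h'->'c', delta=(3-8)*5^3 mod 101 = 82, hash=89+82 mod 101 = 70
Option E: s[0]='h'->'j', delta=(10-8)*5^3 mod 101 = 48, hash=89+48 mod 101 = 36 <-- target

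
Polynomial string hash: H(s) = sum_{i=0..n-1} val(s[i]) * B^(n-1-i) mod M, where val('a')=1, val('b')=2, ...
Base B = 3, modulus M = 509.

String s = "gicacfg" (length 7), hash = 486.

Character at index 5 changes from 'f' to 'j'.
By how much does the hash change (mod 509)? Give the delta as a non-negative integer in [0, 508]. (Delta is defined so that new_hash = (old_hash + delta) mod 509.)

Answer: 12

Derivation:
Delta formula: (val(new) - val(old)) * B^(n-1-k) mod M
  val('j') - val('f') = 10 - 6 = 4
  B^(n-1-k) = 3^1 mod 509 = 3
  Delta = 4 * 3 mod 509 = 12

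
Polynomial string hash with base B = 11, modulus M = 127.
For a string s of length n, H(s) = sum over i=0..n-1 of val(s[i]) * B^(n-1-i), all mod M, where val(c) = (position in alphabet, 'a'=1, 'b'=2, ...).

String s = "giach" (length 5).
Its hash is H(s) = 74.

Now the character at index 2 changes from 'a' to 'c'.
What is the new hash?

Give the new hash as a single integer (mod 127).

Answer: 62

Derivation:
val('a') = 1, val('c') = 3
Position k = 2, exponent = n-1-k = 2
B^2 mod M = 11^2 mod 127 = 121
Delta = (3 - 1) * 121 mod 127 = 115
New hash = (74 + 115) mod 127 = 62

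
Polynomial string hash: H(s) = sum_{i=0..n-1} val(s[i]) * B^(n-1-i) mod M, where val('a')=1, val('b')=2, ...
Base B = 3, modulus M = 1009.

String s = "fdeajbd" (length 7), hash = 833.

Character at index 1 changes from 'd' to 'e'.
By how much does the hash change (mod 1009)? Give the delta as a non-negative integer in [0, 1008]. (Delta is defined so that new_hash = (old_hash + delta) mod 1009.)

Delta formula: (val(new) - val(old)) * B^(n-1-k) mod M
  val('e') - val('d') = 5 - 4 = 1
  B^(n-1-k) = 3^5 mod 1009 = 243
  Delta = 1 * 243 mod 1009 = 243

Answer: 243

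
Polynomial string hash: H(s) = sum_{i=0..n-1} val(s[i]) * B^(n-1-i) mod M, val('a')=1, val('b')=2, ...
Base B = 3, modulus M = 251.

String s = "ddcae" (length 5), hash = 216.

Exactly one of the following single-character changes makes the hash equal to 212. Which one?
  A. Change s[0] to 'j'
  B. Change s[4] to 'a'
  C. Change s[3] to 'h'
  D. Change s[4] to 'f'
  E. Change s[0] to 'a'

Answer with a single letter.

Answer: B

Derivation:
Option A: s[0]='d'->'j', delta=(10-4)*3^4 mod 251 = 235, hash=216+235 mod 251 = 200
Option B: s[4]='e'->'a', delta=(1-5)*3^0 mod 251 = 247, hash=216+247 mod 251 = 212 <-- target
Option C: s[3]='a'->'h', delta=(8-1)*3^1 mod 251 = 21, hash=216+21 mod 251 = 237
Option D: s[4]='e'->'f', delta=(6-5)*3^0 mod 251 = 1, hash=216+1 mod 251 = 217
Option E: s[0]='d'->'a', delta=(1-4)*3^4 mod 251 = 8, hash=216+8 mod 251 = 224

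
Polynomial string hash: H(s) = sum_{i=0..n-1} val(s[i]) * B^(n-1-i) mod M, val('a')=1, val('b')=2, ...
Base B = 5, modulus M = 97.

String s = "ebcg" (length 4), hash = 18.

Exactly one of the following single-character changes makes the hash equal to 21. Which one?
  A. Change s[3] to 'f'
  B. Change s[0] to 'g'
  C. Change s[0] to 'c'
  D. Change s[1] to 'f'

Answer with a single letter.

Option A: s[3]='g'->'f', delta=(6-7)*5^0 mod 97 = 96, hash=18+96 mod 97 = 17
Option B: s[0]='e'->'g', delta=(7-5)*5^3 mod 97 = 56, hash=18+56 mod 97 = 74
Option C: s[0]='e'->'c', delta=(3-5)*5^3 mod 97 = 41, hash=18+41 mod 97 = 59
Option D: s[1]='b'->'f', delta=(6-2)*5^2 mod 97 = 3, hash=18+3 mod 97 = 21 <-- target

Answer: D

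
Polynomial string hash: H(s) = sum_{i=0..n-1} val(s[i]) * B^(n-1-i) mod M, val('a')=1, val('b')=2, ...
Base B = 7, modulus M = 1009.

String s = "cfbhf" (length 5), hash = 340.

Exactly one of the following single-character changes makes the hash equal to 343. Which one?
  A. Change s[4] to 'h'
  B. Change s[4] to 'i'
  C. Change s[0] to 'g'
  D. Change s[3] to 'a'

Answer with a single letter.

Answer: B

Derivation:
Option A: s[4]='f'->'h', delta=(8-6)*7^0 mod 1009 = 2, hash=340+2 mod 1009 = 342
Option B: s[4]='f'->'i', delta=(9-6)*7^0 mod 1009 = 3, hash=340+3 mod 1009 = 343 <-- target
Option C: s[0]='c'->'g', delta=(7-3)*7^4 mod 1009 = 523, hash=340+523 mod 1009 = 863
Option D: s[3]='h'->'a', delta=(1-8)*7^1 mod 1009 = 960, hash=340+960 mod 1009 = 291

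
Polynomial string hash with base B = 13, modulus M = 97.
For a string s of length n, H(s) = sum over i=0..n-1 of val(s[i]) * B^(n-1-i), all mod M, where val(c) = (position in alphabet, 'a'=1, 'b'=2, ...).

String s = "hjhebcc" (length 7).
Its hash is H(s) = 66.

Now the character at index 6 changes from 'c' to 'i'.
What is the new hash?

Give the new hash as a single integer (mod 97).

val('c') = 3, val('i') = 9
Position k = 6, exponent = n-1-k = 0
B^0 mod M = 13^0 mod 97 = 1
Delta = (9 - 3) * 1 mod 97 = 6
New hash = (66 + 6) mod 97 = 72

Answer: 72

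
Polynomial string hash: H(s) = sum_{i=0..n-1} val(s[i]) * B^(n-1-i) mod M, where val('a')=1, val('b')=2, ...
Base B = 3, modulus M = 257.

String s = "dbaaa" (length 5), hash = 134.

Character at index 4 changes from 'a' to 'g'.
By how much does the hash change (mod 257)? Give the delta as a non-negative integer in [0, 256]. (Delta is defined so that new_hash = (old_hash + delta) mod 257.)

Answer: 6

Derivation:
Delta formula: (val(new) - val(old)) * B^(n-1-k) mod M
  val('g') - val('a') = 7 - 1 = 6
  B^(n-1-k) = 3^0 mod 257 = 1
  Delta = 6 * 1 mod 257 = 6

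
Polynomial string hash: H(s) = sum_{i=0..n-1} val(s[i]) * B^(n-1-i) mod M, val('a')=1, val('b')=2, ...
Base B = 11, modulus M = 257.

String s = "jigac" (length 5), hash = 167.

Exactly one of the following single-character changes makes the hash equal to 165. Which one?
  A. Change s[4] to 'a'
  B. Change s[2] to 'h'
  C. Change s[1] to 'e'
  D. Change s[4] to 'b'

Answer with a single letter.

Answer: A

Derivation:
Option A: s[4]='c'->'a', delta=(1-3)*11^0 mod 257 = 255, hash=167+255 mod 257 = 165 <-- target
Option B: s[2]='g'->'h', delta=(8-7)*11^2 mod 257 = 121, hash=167+121 mod 257 = 31
Option C: s[1]='i'->'e', delta=(5-9)*11^3 mod 257 = 73, hash=167+73 mod 257 = 240
Option D: s[4]='c'->'b', delta=(2-3)*11^0 mod 257 = 256, hash=167+256 mod 257 = 166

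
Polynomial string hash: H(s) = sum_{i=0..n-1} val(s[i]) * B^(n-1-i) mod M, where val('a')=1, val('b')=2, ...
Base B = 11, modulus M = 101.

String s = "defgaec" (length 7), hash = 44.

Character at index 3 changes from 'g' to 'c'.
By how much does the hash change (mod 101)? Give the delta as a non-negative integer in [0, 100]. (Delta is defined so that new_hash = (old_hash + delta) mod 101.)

Answer: 29

Derivation:
Delta formula: (val(new) - val(old)) * B^(n-1-k) mod M
  val('c') - val('g') = 3 - 7 = -4
  B^(n-1-k) = 11^3 mod 101 = 18
  Delta = -4 * 18 mod 101 = 29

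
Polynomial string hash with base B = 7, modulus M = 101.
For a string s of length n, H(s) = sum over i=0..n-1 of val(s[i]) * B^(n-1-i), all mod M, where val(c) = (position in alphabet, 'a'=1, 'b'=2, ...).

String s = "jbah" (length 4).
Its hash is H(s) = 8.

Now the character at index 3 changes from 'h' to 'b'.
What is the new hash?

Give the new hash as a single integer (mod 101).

Answer: 2

Derivation:
val('h') = 8, val('b') = 2
Position k = 3, exponent = n-1-k = 0
B^0 mod M = 7^0 mod 101 = 1
Delta = (2 - 8) * 1 mod 101 = 95
New hash = (8 + 95) mod 101 = 2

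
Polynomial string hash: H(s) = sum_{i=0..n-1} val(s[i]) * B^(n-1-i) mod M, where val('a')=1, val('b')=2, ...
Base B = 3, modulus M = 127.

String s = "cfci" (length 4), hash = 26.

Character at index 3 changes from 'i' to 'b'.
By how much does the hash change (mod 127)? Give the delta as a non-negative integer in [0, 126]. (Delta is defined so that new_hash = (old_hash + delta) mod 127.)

Delta formula: (val(new) - val(old)) * B^(n-1-k) mod M
  val('b') - val('i') = 2 - 9 = -7
  B^(n-1-k) = 3^0 mod 127 = 1
  Delta = -7 * 1 mod 127 = 120

Answer: 120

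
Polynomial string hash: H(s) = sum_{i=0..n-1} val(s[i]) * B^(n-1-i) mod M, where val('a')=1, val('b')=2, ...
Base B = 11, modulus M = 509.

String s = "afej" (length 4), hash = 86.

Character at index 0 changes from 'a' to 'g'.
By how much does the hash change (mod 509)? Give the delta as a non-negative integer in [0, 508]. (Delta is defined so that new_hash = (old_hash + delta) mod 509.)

Answer: 351

Derivation:
Delta formula: (val(new) - val(old)) * B^(n-1-k) mod M
  val('g') - val('a') = 7 - 1 = 6
  B^(n-1-k) = 11^3 mod 509 = 313
  Delta = 6 * 313 mod 509 = 351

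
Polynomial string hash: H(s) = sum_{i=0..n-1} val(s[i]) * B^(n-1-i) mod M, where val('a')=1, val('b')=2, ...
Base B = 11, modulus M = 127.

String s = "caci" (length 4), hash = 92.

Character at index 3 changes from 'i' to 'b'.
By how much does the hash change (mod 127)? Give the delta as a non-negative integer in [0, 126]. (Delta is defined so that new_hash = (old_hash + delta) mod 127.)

Delta formula: (val(new) - val(old)) * B^(n-1-k) mod M
  val('b') - val('i') = 2 - 9 = -7
  B^(n-1-k) = 11^0 mod 127 = 1
  Delta = -7 * 1 mod 127 = 120

Answer: 120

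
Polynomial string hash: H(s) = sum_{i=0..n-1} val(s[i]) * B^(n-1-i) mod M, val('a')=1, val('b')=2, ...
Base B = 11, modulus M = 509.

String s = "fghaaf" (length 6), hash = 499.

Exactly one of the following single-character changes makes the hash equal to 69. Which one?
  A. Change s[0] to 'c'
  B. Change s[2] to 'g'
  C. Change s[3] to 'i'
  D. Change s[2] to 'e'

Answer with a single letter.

Option A: s[0]='f'->'c', delta=(3-6)*11^5 mod 509 = 397, hash=499+397 mod 509 = 387
Option B: s[2]='h'->'g', delta=(7-8)*11^3 mod 509 = 196, hash=499+196 mod 509 = 186
Option C: s[3]='a'->'i', delta=(9-1)*11^2 mod 509 = 459, hash=499+459 mod 509 = 449
Option D: s[2]='h'->'e', delta=(5-8)*11^3 mod 509 = 79, hash=499+79 mod 509 = 69 <-- target

Answer: D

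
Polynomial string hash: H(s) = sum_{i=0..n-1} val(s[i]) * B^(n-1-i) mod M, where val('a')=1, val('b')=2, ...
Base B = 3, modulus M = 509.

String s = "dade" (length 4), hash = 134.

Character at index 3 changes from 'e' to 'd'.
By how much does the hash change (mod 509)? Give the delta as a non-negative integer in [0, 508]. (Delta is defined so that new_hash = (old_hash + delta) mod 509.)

Delta formula: (val(new) - val(old)) * B^(n-1-k) mod M
  val('d') - val('e') = 4 - 5 = -1
  B^(n-1-k) = 3^0 mod 509 = 1
  Delta = -1 * 1 mod 509 = 508

Answer: 508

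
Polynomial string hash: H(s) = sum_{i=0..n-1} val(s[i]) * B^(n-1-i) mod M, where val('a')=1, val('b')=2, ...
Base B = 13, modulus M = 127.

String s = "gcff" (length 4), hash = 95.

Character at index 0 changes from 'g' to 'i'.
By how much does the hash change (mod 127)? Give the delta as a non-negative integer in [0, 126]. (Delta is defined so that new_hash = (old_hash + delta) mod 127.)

Delta formula: (val(new) - val(old)) * B^(n-1-k) mod M
  val('i') - val('g') = 9 - 7 = 2
  B^(n-1-k) = 13^3 mod 127 = 38
  Delta = 2 * 38 mod 127 = 76

Answer: 76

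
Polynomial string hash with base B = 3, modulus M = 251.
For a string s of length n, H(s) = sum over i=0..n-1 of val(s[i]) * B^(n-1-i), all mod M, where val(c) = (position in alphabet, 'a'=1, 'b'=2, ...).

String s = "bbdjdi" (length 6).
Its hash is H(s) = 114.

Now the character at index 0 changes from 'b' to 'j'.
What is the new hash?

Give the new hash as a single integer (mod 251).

val('b') = 2, val('j') = 10
Position k = 0, exponent = n-1-k = 5
B^5 mod M = 3^5 mod 251 = 243
Delta = (10 - 2) * 243 mod 251 = 187
New hash = (114 + 187) mod 251 = 50

Answer: 50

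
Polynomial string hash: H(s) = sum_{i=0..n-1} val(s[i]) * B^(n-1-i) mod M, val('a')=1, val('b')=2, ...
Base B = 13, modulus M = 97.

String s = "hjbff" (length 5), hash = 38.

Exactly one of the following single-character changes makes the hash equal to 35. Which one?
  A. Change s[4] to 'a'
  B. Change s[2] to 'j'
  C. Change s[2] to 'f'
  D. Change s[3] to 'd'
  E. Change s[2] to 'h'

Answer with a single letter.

Option A: s[4]='f'->'a', delta=(1-6)*13^0 mod 97 = 92, hash=38+92 mod 97 = 33
Option B: s[2]='b'->'j', delta=(10-2)*13^2 mod 97 = 91, hash=38+91 mod 97 = 32
Option C: s[2]='b'->'f', delta=(6-2)*13^2 mod 97 = 94, hash=38+94 mod 97 = 35 <-- target
Option D: s[3]='f'->'d', delta=(4-6)*13^1 mod 97 = 71, hash=38+71 mod 97 = 12
Option E: s[2]='b'->'h', delta=(8-2)*13^2 mod 97 = 44, hash=38+44 mod 97 = 82

Answer: C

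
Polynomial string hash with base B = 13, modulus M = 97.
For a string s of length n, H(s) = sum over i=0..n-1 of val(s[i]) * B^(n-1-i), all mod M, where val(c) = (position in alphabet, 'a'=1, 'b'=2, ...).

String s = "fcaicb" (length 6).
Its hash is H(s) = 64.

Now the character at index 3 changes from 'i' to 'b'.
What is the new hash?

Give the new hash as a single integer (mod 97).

Answer: 45

Derivation:
val('i') = 9, val('b') = 2
Position k = 3, exponent = n-1-k = 2
B^2 mod M = 13^2 mod 97 = 72
Delta = (2 - 9) * 72 mod 97 = 78
New hash = (64 + 78) mod 97 = 45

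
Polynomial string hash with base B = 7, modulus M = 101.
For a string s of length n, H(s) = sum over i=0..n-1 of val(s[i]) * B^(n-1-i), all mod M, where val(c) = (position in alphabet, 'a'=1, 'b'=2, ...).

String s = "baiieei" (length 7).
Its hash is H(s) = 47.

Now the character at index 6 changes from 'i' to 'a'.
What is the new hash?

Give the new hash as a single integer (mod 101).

val('i') = 9, val('a') = 1
Position k = 6, exponent = n-1-k = 0
B^0 mod M = 7^0 mod 101 = 1
Delta = (1 - 9) * 1 mod 101 = 93
New hash = (47 + 93) mod 101 = 39

Answer: 39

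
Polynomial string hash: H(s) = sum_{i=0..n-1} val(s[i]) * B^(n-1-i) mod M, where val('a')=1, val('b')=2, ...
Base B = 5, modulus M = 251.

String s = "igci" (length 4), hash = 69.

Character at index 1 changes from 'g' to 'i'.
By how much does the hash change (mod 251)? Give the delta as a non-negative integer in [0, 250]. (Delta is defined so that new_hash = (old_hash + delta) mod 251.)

Delta formula: (val(new) - val(old)) * B^(n-1-k) mod M
  val('i') - val('g') = 9 - 7 = 2
  B^(n-1-k) = 5^2 mod 251 = 25
  Delta = 2 * 25 mod 251 = 50

Answer: 50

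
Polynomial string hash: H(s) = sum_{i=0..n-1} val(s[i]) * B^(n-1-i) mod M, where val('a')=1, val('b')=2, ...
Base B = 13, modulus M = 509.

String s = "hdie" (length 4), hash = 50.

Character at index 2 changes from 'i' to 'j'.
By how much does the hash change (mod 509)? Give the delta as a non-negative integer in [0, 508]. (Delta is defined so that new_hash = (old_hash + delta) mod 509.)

Delta formula: (val(new) - val(old)) * B^(n-1-k) mod M
  val('j') - val('i') = 10 - 9 = 1
  B^(n-1-k) = 13^1 mod 509 = 13
  Delta = 1 * 13 mod 509 = 13

Answer: 13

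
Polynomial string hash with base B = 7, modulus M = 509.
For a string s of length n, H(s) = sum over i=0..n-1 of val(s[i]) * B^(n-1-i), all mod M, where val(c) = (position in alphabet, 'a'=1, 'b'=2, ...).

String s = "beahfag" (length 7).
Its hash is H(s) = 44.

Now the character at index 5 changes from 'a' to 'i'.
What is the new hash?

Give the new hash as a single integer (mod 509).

val('a') = 1, val('i') = 9
Position k = 5, exponent = n-1-k = 1
B^1 mod M = 7^1 mod 509 = 7
Delta = (9 - 1) * 7 mod 509 = 56
New hash = (44 + 56) mod 509 = 100

Answer: 100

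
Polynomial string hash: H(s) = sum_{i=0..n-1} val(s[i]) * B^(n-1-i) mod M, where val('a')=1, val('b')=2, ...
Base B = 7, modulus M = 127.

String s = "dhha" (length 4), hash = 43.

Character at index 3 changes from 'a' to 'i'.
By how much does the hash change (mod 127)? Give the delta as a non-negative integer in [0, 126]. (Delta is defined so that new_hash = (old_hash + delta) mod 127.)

Answer: 8

Derivation:
Delta formula: (val(new) - val(old)) * B^(n-1-k) mod M
  val('i') - val('a') = 9 - 1 = 8
  B^(n-1-k) = 7^0 mod 127 = 1
  Delta = 8 * 1 mod 127 = 8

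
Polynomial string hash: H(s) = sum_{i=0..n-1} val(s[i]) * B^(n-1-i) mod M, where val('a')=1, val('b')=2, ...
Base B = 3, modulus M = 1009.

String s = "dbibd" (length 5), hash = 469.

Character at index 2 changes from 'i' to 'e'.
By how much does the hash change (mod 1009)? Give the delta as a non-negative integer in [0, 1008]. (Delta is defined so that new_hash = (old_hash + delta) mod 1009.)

Answer: 973

Derivation:
Delta formula: (val(new) - val(old)) * B^(n-1-k) mod M
  val('e') - val('i') = 5 - 9 = -4
  B^(n-1-k) = 3^2 mod 1009 = 9
  Delta = -4 * 9 mod 1009 = 973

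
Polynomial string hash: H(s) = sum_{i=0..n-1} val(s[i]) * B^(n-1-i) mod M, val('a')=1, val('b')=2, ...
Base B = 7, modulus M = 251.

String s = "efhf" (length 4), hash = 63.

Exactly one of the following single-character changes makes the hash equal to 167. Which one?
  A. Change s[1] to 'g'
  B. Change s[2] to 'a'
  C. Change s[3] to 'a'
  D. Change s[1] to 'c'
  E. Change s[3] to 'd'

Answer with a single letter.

Option A: s[1]='f'->'g', delta=(7-6)*7^2 mod 251 = 49, hash=63+49 mod 251 = 112
Option B: s[2]='h'->'a', delta=(1-8)*7^1 mod 251 = 202, hash=63+202 mod 251 = 14
Option C: s[3]='f'->'a', delta=(1-6)*7^0 mod 251 = 246, hash=63+246 mod 251 = 58
Option D: s[1]='f'->'c', delta=(3-6)*7^2 mod 251 = 104, hash=63+104 mod 251 = 167 <-- target
Option E: s[3]='f'->'d', delta=(4-6)*7^0 mod 251 = 249, hash=63+249 mod 251 = 61

Answer: D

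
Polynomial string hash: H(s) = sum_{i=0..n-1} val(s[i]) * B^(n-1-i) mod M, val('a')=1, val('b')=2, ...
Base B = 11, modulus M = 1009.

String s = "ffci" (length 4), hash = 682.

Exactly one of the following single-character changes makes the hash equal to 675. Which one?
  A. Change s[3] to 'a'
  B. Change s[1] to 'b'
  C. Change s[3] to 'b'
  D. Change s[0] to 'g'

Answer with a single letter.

Option A: s[3]='i'->'a', delta=(1-9)*11^0 mod 1009 = 1001, hash=682+1001 mod 1009 = 674
Option B: s[1]='f'->'b', delta=(2-6)*11^2 mod 1009 = 525, hash=682+525 mod 1009 = 198
Option C: s[3]='i'->'b', delta=(2-9)*11^0 mod 1009 = 1002, hash=682+1002 mod 1009 = 675 <-- target
Option D: s[0]='f'->'g', delta=(7-6)*11^3 mod 1009 = 322, hash=682+322 mod 1009 = 1004

Answer: C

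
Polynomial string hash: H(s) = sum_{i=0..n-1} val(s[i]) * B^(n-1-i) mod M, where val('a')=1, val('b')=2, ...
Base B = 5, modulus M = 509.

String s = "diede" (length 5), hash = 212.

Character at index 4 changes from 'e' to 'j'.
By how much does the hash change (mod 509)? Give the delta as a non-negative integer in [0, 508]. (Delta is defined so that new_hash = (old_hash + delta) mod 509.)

Answer: 5

Derivation:
Delta formula: (val(new) - val(old)) * B^(n-1-k) mod M
  val('j') - val('e') = 10 - 5 = 5
  B^(n-1-k) = 5^0 mod 509 = 1
  Delta = 5 * 1 mod 509 = 5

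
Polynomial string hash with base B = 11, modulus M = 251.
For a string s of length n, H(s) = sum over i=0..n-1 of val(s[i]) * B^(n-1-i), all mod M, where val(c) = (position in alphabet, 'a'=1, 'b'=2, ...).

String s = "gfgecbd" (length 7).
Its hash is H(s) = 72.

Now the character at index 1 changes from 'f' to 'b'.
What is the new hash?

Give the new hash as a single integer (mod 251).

Answer: 185

Derivation:
val('f') = 6, val('b') = 2
Position k = 1, exponent = n-1-k = 5
B^5 mod M = 11^5 mod 251 = 160
Delta = (2 - 6) * 160 mod 251 = 113
New hash = (72 + 113) mod 251 = 185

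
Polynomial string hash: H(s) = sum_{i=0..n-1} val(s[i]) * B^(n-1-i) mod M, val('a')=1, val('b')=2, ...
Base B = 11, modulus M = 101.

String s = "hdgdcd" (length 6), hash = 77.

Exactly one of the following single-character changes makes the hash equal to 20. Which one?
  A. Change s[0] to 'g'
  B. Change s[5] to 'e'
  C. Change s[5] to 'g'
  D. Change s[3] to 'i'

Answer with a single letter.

Answer: A

Derivation:
Option A: s[0]='h'->'g', delta=(7-8)*11^5 mod 101 = 44, hash=77+44 mod 101 = 20 <-- target
Option B: s[5]='d'->'e', delta=(5-4)*11^0 mod 101 = 1, hash=77+1 mod 101 = 78
Option C: s[5]='d'->'g', delta=(7-4)*11^0 mod 101 = 3, hash=77+3 mod 101 = 80
Option D: s[3]='d'->'i', delta=(9-4)*11^2 mod 101 = 100, hash=77+100 mod 101 = 76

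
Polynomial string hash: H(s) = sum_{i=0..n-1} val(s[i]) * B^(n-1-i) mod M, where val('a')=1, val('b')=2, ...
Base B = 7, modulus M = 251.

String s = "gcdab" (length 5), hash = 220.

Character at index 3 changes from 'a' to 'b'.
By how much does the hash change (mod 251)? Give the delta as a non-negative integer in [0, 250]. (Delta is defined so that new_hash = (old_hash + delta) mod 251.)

Answer: 7

Derivation:
Delta formula: (val(new) - val(old)) * B^(n-1-k) mod M
  val('b') - val('a') = 2 - 1 = 1
  B^(n-1-k) = 7^1 mod 251 = 7
  Delta = 1 * 7 mod 251 = 7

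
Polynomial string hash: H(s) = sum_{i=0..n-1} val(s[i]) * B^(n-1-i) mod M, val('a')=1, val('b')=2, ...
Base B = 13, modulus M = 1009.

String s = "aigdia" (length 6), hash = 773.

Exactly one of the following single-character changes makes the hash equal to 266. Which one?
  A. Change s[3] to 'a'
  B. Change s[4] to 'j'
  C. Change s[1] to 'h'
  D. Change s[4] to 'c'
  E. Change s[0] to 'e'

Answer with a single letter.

Option A: s[3]='d'->'a', delta=(1-4)*13^2 mod 1009 = 502, hash=773+502 mod 1009 = 266 <-- target
Option B: s[4]='i'->'j', delta=(10-9)*13^1 mod 1009 = 13, hash=773+13 mod 1009 = 786
Option C: s[1]='i'->'h', delta=(8-9)*13^4 mod 1009 = 700, hash=773+700 mod 1009 = 464
Option D: s[4]='i'->'c', delta=(3-9)*13^1 mod 1009 = 931, hash=773+931 mod 1009 = 695
Option E: s[0]='a'->'e', delta=(5-1)*13^5 mod 1009 = 933, hash=773+933 mod 1009 = 697

Answer: A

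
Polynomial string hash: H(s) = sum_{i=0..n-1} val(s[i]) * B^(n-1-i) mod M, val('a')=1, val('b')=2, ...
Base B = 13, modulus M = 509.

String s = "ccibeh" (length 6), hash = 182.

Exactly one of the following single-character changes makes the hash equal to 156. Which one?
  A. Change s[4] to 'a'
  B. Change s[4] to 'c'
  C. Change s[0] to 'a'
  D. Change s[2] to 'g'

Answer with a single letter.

Answer: B

Derivation:
Option A: s[4]='e'->'a', delta=(1-5)*13^1 mod 509 = 457, hash=182+457 mod 509 = 130
Option B: s[4]='e'->'c', delta=(3-5)*13^1 mod 509 = 483, hash=182+483 mod 509 = 156 <-- target
Option C: s[0]='c'->'a', delta=(1-3)*13^5 mod 509 = 45, hash=182+45 mod 509 = 227
Option D: s[2]='i'->'g', delta=(7-9)*13^3 mod 509 = 187, hash=182+187 mod 509 = 369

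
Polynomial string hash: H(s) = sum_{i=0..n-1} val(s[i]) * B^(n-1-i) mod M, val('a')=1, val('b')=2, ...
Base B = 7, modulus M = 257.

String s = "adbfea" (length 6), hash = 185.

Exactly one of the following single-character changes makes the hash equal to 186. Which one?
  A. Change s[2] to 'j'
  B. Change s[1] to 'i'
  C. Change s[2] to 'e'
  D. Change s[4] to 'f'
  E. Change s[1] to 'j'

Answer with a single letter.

Answer: C

Derivation:
Option A: s[2]='b'->'j', delta=(10-2)*7^3 mod 257 = 174, hash=185+174 mod 257 = 102
Option B: s[1]='d'->'i', delta=(9-4)*7^4 mod 257 = 183, hash=185+183 mod 257 = 111
Option C: s[2]='b'->'e', delta=(5-2)*7^3 mod 257 = 1, hash=185+1 mod 257 = 186 <-- target
Option D: s[4]='e'->'f', delta=(6-5)*7^1 mod 257 = 7, hash=185+7 mod 257 = 192
Option E: s[1]='d'->'j', delta=(10-4)*7^4 mod 257 = 14, hash=185+14 mod 257 = 199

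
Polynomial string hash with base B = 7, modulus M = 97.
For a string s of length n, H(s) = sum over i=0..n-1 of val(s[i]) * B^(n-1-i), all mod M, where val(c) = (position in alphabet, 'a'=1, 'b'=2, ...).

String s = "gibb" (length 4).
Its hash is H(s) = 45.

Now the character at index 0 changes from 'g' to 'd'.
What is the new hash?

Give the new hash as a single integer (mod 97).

val('g') = 7, val('d') = 4
Position k = 0, exponent = n-1-k = 3
B^3 mod M = 7^3 mod 97 = 52
Delta = (4 - 7) * 52 mod 97 = 38
New hash = (45 + 38) mod 97 = 83

Answer: 83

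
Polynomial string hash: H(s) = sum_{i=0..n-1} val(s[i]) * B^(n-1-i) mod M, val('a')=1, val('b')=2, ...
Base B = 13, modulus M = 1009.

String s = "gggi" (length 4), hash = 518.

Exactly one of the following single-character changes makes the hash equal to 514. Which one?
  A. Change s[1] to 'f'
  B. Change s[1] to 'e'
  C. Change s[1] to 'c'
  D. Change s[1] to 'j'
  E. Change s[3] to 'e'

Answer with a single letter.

Answer: E

Derivation:
Option A: s[1]='g'->'f', delta=(6-7)*13^2 mod 1009 = 840, hash=518+840 mod 1009 = 349
Option B: s[1]='g'->'e', delta=(5-7)*13^2 mod 1009 = 671, hash=518+671 mod 1009 = 180
Option C: s[1]='g'->'c', delta=(3-7)*13^2 mod 1009 = 333, hash=518+333 mod 1009 = 851
Option D: s[1]='g'->'j', delta=(10-7)*13^2 mod 1009 = 507, hash=518+507 mod 1009 = 16
Option E: s[3]='i'->'e', delta=(5-9)*13^0 mod 1009 = 1005, hash=518+1005 mod 1009 = 514 <-- target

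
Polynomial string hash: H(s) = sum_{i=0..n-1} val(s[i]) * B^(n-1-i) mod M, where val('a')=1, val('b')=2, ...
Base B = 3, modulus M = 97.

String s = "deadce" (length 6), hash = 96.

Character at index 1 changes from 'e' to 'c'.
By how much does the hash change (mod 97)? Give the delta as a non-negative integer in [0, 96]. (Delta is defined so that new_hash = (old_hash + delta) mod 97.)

Answer: 32

Derivation:
Delta formula: (val(new) - val(old)) * B^(n-1-k) mod M
  val('c') - val('e') = 3 - 5 = -2
  B^(n-1-k) = 3^4 mod 97 = 81
  Delta = -2 * 81 mod 97 = 32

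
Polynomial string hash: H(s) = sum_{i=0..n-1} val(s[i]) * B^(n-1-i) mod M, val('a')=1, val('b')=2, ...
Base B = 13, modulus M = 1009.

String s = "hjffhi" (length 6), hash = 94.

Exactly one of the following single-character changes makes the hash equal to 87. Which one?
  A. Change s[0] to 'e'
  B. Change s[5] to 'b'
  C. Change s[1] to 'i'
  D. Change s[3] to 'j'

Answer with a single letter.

Answer: B

Derivation:
Option A: s[0]='h'->'e', delta=(5-8)*13^5 mod 1009 = 57, hash=94+57 mod 1009 = 151
Option B: s[5]='i'->'b', delta=(2-9)*13^0 mod 1009 = 1002, hash=94+1002 mod 1009 = 87 <-- target
Option C: s[1]='j'->'i', delta=(9-10)*13^4 mod 1009 = 700, hash=94+700 mod 1009 = 794
Option D: s[3]='f'->'j', delta=(10-6)*13^2 mod 1009 = 676, hash=94+676 mod 1009 = 770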